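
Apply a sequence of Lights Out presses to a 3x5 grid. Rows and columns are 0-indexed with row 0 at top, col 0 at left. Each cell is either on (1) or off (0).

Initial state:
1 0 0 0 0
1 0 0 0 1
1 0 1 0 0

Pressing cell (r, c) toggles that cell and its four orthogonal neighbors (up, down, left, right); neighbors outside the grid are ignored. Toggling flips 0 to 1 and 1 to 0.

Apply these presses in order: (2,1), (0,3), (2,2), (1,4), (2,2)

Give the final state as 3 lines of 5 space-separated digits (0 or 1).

Answer: 1 0 1 1 0
1 1 0 0 0
0 1 0 0 1

Derivation:
After press 1 at (2,1):
1 0 0 0 0
1 1 0 0 1
0 1 0 0 0

After press 2 at (0,3):
1 0 1 1 1
1 1 0 1 1
0 1 0 0 0

After press 3 at (2,2):
1 0 1 1 1
1 1 1 1 1
0 0 1 1 0

After press 4 at (1,4):
1 0 1 1 0
1 1 1 0 0
0 0 1 1 1

After press 5 at (2,2):
1 0 1 1 0
1 1 0 0 0
0 1 0 0 1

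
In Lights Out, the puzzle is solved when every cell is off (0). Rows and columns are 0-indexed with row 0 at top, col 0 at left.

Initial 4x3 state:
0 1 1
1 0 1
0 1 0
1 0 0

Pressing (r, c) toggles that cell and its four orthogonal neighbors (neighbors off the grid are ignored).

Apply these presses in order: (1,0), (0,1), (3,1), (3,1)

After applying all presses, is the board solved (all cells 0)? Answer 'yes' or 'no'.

Answer: no

Derivation:
After press 1 at (1,0):
1 1 1
0 1 1
1 1 0
1 0 0

After press 2 at (0,1):
0 0 0
0 0 1
1 1 0
1 0 0

After press 3 at (3,1):
0 0 0
0 0 1
1 0 0
0 1 1

After press 4 at (3,1):
0 0 0
0 0 1
1 1 0
1 0 0

Lights still on: 4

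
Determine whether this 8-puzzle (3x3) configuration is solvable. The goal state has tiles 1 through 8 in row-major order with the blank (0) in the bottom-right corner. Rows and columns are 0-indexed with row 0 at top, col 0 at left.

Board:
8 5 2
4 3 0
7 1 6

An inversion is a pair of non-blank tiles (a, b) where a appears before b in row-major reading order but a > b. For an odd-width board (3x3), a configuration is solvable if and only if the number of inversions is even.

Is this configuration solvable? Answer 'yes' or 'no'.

Inversions (pairs i<j in row-major order where tile[i] > tile[j] > 0): 17
17 is odd, so the puzzle is not solvable.

Answer: no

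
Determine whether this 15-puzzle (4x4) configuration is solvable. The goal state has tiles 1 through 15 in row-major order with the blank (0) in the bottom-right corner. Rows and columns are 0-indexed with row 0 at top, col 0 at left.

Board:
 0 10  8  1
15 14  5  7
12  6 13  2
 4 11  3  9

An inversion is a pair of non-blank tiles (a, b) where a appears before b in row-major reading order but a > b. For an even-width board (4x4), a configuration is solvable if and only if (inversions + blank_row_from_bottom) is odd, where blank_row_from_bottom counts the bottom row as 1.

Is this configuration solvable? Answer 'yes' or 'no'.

Answer: yes

Derivation:
Inversions: 61
Blank is in row 0 (0-indexed from top), which is row 4 counting from the bottom (bottom = 1).
61 + 4 = 65, which is odd, so the puzzle is solvable.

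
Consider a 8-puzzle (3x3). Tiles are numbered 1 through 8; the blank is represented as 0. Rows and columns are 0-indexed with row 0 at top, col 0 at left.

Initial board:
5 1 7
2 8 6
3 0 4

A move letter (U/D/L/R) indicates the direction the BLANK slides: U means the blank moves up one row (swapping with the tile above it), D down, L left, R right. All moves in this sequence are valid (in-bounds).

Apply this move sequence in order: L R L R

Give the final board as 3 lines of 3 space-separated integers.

After move 1 (L):
5 1 7
2 8 6
0 3 4

After move 2 (R):
5 1 7
2 8 6
3 0 4

After move 3 (L):
5 1 7
2 8 6
0 3 4

After move 4 (R):
5 1 7
2 8 6
3 0 4

Answer: 5 1 7
2 8 6
3 0 4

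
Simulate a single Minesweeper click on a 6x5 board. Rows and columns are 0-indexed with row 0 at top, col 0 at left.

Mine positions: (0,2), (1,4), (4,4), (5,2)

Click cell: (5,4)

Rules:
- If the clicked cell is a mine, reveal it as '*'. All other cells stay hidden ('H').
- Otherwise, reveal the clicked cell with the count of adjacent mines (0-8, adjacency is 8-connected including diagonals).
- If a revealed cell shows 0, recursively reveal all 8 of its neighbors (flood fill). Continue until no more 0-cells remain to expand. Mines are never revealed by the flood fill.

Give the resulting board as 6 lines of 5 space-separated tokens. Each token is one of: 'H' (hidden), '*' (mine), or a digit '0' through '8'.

H H H H H
H H H H H
H H H H H
H H H H H
H H H H H
H H H H 1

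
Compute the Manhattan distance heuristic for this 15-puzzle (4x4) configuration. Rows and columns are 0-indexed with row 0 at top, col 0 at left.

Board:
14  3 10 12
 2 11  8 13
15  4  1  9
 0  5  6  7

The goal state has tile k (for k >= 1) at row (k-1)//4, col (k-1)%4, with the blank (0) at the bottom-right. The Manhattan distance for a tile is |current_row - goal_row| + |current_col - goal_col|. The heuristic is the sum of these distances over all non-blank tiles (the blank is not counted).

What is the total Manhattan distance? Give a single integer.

Answer: 43

Derivation:
Tile 14: (0,0)->(3,1) = 4
Tile 3: (0,1)->(0,2) = 1
Tile 10: (0,2)->(2,1) = 3
Tile 12: (0,3)->(2,3) = 2
Tile 2: (1,0)->(0,1) = 2
Tile 11: (1,1)->(2,2) = 2
Tile 8: (1,2)->(1,3) = 1
Tile 13: (1,3)->(3,0) = 5
Tile 15: (2,0)->(3,2) = 3
Tile 4: (2,1)->(0,3) = 4
Tile 1: (2,2)->(0,0) = 4
Tile 9: (2,3)->(2,0) = 3
Tile 5: (3,1)->(1,0) = 3
Tile 6: (3,2)->(1,1) = 3
Tile 7: (3,3)->(1,2) = 3
Sum: 4 + 1 + 3 + 2 + 2 + 2 + 1 + 5 + 3 + 4 + 4 + 3 + 3 + 3 + 3 = 43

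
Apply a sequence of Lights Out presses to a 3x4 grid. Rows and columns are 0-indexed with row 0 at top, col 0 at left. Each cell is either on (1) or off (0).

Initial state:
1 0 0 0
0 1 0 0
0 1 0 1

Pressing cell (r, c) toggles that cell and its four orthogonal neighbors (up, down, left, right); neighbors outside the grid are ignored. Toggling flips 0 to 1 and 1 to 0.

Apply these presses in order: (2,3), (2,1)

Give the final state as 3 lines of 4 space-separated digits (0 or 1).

Answer: 1 0 0 0
0 0 0 1
1 0 0 0

Derivation:
After press 1 at (2,3):
1 0 0 0
0 1 0 1
0 1 1 0

After press 2 at (2,1):
1 0 0 0
0 0 0 1
1 0 0 0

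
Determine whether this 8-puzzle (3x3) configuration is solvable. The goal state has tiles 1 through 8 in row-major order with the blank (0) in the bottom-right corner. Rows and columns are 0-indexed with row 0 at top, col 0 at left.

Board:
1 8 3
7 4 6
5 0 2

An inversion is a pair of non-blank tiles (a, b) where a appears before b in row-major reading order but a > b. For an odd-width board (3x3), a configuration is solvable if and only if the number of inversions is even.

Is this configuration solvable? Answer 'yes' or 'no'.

Inversions (pairs i<j in row-major order where tile[i] > tile[j] > 0): 15
15 is odd, so the puzzle is not solvable.

Answer: no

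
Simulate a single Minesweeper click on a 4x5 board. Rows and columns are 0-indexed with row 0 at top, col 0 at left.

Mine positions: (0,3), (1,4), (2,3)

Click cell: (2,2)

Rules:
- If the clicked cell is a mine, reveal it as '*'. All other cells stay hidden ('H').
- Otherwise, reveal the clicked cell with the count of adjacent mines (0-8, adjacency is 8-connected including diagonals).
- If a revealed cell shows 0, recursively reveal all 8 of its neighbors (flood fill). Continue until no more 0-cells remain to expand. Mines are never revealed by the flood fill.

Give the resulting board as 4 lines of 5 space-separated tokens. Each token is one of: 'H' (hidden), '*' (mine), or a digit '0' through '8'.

H H H H H
H H H H H
H H 1 H H
H H H H H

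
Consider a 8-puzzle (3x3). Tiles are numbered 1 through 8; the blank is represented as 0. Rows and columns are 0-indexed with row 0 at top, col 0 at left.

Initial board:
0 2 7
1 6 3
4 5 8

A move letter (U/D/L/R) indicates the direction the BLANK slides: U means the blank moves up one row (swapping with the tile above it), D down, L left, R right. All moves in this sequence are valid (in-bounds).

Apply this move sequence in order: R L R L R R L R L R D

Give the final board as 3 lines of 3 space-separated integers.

Answer: 2 7 3
1 6 0
4 5 8

Derivation:
After move 1 (R):
2 0 7
1 6 3
4 5 8

After move 2 (L):
0 2 7
1 6 3
4 5 8

After move 3 (R):
2 0 7
1 6 3
4 5 8

After move 4 (L):
0 2 7
1 6 3
4 5 8

After move 5 (R):
2 0 7
1 6 3
4 5 8

After move 6 (R):
2 7 0
1 6 3
4 5 8

After move 7 (L):
2 0 7
1 6 3
4 5 8

After move 8 (R):
2 7 0
1 6 3
4 5 8

After move 9 (L):
2 0 7
1 6 3
4 5 8

After move 10 (R):
2 7 0
1 6 3
4 5 8

After move 11 (D):
2 7 3
1 6 0
4 5 8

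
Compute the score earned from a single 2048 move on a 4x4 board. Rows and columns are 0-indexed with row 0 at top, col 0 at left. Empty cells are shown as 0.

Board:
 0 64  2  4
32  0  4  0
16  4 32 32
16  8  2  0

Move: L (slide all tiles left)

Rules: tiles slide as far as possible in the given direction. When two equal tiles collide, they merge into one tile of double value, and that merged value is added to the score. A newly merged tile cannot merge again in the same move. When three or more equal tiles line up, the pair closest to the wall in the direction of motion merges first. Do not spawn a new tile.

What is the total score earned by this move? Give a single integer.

Answer: 64

Derivation:
Slide left:
row 0: [0, 64, 2, 4] -> [64, 2, 4, 0]  score +0 (running 0)
row 1: [32, 0, 4, 0] -> [32, 4, 0, 0]  score +0 (running 0)
row 2: [16, 4, 32, 32] -> [16, 4, 64, 0]  score +64 (running 64)
row 3: [16, 8, 2, 0] -> [16, 8, 2, 0]  score +0 (running 64)
Board after move:
64  2  4  0
32  4  0  0
16  4 64  0
16  8  2  0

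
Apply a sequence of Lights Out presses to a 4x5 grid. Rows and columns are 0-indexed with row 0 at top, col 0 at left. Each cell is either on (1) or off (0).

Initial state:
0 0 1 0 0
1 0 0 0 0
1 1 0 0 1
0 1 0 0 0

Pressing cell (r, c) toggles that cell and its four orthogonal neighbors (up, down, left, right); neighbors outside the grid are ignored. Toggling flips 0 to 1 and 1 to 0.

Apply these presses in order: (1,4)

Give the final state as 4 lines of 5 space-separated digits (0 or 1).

Answer: 0 0 1 0 1
1 0 0 1 1
1 1 0 0 0
0 1 0 0 0

Derivation:
After press 1 at (1,4):
0 0 1 0 1
1 0 0 1 1
1 1 0 0 0
0 1 0 0 0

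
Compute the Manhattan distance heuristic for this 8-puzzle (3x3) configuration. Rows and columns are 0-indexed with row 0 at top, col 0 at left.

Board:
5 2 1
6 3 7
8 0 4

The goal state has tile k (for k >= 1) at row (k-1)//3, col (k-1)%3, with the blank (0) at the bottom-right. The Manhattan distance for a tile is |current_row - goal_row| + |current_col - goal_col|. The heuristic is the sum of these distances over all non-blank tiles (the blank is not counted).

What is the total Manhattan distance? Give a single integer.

Answer: 15

Derivation:
Tile 5: at (0,0), goal (1,1), distance |0-1|+|0-1| = 2
Tile 2: at (0,1), goal (0,1), distance |0-0|+|1-1| = 0
Tile 1: at (0,2), goal (0,0), distance |0-0|+|2-0| = 2
Tile 6: at (1,0), goal (1,2), distance |1-1|+|0-2| = 2
Tile 3: at (1,1), goal (0,2), distance |1-0|+|1-2| = 2
Tile 7: at (1,2), goal (2,0), distance |1-2|+|2-0| = 3
Tile 8: at (2,0), goal (2,1), distance |2-2|+|0-1| = 1
Tile 4: at (2,2), goal (1,0), distance |2-1|+|2-0| = 3
Sum: 2 + 0 + 2 + 2 + 2 + 3 + 1 + 3 = 15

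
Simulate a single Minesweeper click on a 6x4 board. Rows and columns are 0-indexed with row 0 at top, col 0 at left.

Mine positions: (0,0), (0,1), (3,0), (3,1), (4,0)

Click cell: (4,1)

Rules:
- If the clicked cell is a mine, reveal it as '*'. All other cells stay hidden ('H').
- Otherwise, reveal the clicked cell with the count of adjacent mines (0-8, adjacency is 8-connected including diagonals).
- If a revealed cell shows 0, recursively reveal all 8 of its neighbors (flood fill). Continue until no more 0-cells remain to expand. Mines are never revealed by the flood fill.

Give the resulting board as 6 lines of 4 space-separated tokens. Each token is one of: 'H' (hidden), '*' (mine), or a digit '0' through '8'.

H H H H
H H H H
H H H H
H H H H
H 3 H H
H H H H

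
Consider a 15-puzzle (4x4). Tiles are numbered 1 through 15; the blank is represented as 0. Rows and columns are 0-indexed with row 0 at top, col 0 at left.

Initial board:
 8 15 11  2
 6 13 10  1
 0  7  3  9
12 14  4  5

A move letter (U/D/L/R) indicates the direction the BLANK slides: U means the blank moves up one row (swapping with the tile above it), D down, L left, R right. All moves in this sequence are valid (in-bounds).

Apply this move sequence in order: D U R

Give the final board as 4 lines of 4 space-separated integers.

Answer:  8 15 11  2
 6 13 10  1
 7  0  3  9
12 14  4  5

Derivation:
After move 1 (D):
 8 15 11  2
 6 13 10  1
12  7  3  9
 0 14  4  5

After move 2 (U):
 8 15 11  2
 6 13 10  1
 0  7  3  9
12 14  4  5

After move 3 (R):
 8 15 11  2
 6 13 10  1
 7  0  3  9
12 14  4  5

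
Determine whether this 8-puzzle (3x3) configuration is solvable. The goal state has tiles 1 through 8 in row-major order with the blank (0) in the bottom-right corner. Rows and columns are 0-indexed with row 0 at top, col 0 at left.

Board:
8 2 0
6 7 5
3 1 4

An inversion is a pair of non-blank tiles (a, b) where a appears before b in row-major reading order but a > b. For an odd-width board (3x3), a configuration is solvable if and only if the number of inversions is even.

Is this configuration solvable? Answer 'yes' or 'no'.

Inversions (pairs i<j in row-major order where tile[i] > tile[j] > 0): 20
20 is even, so the puzzle is solvable.

Answer: yes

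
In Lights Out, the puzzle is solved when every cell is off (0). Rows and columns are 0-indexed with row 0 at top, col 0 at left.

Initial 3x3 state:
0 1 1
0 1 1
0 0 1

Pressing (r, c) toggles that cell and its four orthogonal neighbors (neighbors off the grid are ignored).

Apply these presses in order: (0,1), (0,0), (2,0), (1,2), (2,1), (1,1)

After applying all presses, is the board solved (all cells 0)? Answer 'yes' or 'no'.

Answer: no

Derivation:
After press 1 at (0,1):
1 0 0
0 0 1
0 0 1

After press 2 at (0,0):
0 1 0
1 0 1
0 0 1

After press 3 at (2,0):
0 1 0
0 0 1
1 1 1

After press 4 at (1,2):
0 1 1
0 1 0
1 1 0

After press 5 at (2,1):
0 1 1
0 0 0
0 0 1

After press 6 at (1,1):
0 0 1
1 1 1
0 1 1

Lights still on: 6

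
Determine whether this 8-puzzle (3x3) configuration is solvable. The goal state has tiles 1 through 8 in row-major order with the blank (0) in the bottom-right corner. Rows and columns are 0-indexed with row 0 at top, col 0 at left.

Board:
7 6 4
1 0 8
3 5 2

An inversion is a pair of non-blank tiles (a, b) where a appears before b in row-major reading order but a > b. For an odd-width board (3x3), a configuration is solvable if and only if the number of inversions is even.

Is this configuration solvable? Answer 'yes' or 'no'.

Inversions (pairs i<j in row-major order where tile[i] > tile[j] > 0): 19
19 is odd, so the puzzle is not solvable.

Answer: no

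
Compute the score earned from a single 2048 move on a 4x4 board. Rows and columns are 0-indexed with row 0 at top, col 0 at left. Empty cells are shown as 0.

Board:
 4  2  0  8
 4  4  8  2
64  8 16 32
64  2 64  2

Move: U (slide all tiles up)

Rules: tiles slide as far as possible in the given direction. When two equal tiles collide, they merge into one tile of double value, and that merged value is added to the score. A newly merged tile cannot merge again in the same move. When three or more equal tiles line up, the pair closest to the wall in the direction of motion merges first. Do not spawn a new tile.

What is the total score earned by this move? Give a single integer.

Answer: 136

Derivation:
Slide up:
col 0: [4, 4, 64, 64] -> [8, 128, 0, 0]  score +136 (running 136)
col 1: [2, 4, 8, 2] -> [2, 4, 8, 2]  score +0 (running 136)
col 2: [0, 8, 16, 64] -> [8, 16, 64, 0]  score +0 (running 136)
col 3: [8, 2, 32, 2] -> [8, 2, 32, 2]  score +0 (running 136)
Board after move:
  8   2   8   8
128   4  16   2
  0   8  64  32
  0   2   0   2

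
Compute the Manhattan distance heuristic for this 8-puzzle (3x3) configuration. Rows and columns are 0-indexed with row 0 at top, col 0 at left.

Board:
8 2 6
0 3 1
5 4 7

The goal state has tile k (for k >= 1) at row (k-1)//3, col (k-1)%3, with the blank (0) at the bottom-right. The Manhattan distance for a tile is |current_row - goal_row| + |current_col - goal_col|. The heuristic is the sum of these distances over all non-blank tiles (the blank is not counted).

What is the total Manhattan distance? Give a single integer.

Answer: 15

Derivation:
Tile 8: at (0,0), goal (2,1), distance |0-2|+|0-1| = 3
Tile 2: at (0,1), goal (0,1), distance |0-0|+|1-1| = 0
Tile 6: at (0,2), goal (1,2), distance |0-1|+|2-2| = 1
Tile 3: at (1,1), goal (0,2), distance |1-0|+|1-2| = 2
Tile 1: at (1,2), goal (0,0), distance |1-0|+|2-0| = 3
Tile 5: at (2,0), goal (1,1), distance |2-1|+|0-1| = 2
Tile 4: at (2,1), goal (1,0), distance |2-1|+|1-0| = 2
Tile 7: at (2,2), goal (2,0), distance |2-2|+|2-0| = 2
Sum: 3 + 0 + 1 + 2 + 3 + 2 + 2 + 2 = 15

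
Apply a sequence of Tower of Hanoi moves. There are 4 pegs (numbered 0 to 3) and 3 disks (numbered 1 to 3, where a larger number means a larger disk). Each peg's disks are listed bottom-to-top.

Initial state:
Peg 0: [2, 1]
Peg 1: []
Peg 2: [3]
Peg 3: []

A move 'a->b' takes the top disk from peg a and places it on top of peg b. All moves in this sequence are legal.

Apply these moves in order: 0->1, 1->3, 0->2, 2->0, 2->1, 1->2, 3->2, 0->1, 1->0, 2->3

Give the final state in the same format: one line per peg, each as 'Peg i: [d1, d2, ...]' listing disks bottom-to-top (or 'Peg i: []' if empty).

After move 1 (0->1):
Peg 0: [2]
Peg 1: [1]
Peg 2: [3]
Peg 3: []

After move 2 (1->3):
Peg 0: [2]
Peg 1: []
Peg 2: [3]
Peg 3: [1]

After move 3 (0->2):
Peg 0: []
Peg 1: []
Peg 2: [3, 2]
Peg 3: [1]

After move 4 (2->0):
Peg 0: [2]
Peg 1: []
Peg 2: [3]
Peg 3: [1]

After move 5 (2->1):
Peg 0: [2]
Peg 1: [3]
Peg 2: []
Peg 3: [1]

After move 6 (1->2):
Peg 0: [2]
Peg 1: []
Peg 2: [3]
Peg 3: [1]

After move 7 (3->2):
Peg 0: [2]
Peg 1: []
Peg 2: [3, 1]
Peg 3: []

After move 8 (0->1):
Peg 0: []
Peg 1: [2]
Peg 2: [3, 1]
Peg 3: []

After move 9 (1->0):
Peg 0: [2]
Peg 1: []
Peg 2: [3, 1]
Peg 3: []

After move 10 (2->3):
Peg 0: [2]
Peg 1: []
Peg 2: [3]
Peg 3: [1]

Answer: Peg 0: [2]
Peg 1: []
Peg 2: [3]
Peg 3: [1]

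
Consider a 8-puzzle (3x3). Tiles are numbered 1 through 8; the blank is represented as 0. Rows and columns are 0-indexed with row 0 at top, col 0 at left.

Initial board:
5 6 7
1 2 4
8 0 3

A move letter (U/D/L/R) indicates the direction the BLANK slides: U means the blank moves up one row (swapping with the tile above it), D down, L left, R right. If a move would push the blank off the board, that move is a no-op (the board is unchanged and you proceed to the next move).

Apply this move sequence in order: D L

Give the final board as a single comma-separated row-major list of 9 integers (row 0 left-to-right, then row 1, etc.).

Answer: 5, 6, 7, 1, 2, 4, 0, 8, 3

Derivation:
After move 1 (D):
5 6 7
1 2 4
8 0 3

After move 2 (L):
5 6 7
1 2 4
0 8 3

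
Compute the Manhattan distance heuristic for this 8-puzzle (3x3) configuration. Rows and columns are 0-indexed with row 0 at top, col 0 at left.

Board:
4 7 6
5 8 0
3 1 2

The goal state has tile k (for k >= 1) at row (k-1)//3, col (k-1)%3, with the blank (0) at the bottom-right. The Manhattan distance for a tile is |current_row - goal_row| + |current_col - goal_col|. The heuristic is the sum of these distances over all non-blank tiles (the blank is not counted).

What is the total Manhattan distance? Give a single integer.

Answer: 17

Derivation:
Tile 4: (0,0)->(1,0) = 1
Tile 7: (0,1)->(2,0) = 3
Tile 6: (0,2)->(1,2) = 1
Tile 5: (1,0)->(1,1) = 1
Tile 8: (1,1)->(2,1) = 1
Tile 3: (2,0)->(0,2) = 4
Tile 1: (2,1)->(0,0) = 3
Tile 2: (2,2)->(0,1) = 3
Sum: 1 + 3 + 1 + 1 + 1 + 4 + 3 + 3 = 17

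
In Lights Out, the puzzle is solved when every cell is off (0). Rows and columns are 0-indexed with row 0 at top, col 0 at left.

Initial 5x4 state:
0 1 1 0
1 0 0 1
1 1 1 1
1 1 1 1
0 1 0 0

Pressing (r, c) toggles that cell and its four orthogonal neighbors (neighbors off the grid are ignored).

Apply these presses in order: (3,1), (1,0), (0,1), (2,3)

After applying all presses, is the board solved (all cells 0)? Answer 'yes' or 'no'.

Answer: yes

Derivation:
After press 1 at (3,1):
0 1 1 0
1 0 0 1
1 0 1 1
0 0 0 1
0 0 0 0

After press 2 at (1,0):
1 1 1 0
0 1 0 1
0 0 1 1
0 0 0 1
0 0 0 0

After press 3 at (0,1):
0 0 0 0
0 0 0 1
0 0 1 1
0 0 0 1
0 0 0 0

After press 4 at (2,3):
0 0 0 0
0 0 0 0
0 0 0 0
0 0 0 0
0 0 0 0

Lights still on: 0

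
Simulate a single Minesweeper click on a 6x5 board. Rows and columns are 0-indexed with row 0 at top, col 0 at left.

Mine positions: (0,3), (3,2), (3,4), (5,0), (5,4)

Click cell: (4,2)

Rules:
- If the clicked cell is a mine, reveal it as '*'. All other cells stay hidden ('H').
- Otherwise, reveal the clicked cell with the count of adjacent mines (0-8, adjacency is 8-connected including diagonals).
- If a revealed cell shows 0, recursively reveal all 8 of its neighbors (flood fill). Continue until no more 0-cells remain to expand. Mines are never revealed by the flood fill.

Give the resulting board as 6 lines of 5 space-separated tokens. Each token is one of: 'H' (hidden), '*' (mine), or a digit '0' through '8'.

H H H H H
H H H H H
H H H H H
H H H H H
H H 1 H H
H H H H H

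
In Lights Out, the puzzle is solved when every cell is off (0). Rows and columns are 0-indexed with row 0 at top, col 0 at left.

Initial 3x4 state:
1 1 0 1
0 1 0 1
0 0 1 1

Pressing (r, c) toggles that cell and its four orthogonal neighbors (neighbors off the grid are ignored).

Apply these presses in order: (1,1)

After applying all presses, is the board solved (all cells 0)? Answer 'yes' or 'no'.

After press 1 at (1,1):
1 0 0 1
1 0 1 1
0 1 1 1

Lights still on: 8

Answer: no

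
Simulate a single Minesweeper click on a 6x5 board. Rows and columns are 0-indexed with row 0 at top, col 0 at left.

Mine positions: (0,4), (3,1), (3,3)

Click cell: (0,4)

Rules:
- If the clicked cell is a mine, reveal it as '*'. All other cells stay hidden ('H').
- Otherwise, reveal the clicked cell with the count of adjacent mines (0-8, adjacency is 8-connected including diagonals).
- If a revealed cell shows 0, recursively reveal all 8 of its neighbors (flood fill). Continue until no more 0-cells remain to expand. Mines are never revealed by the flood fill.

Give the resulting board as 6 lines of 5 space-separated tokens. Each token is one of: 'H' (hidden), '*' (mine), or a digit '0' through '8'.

H H H H *
H H H H H
H H H H H
H H H H H
H H H H H
H H H H H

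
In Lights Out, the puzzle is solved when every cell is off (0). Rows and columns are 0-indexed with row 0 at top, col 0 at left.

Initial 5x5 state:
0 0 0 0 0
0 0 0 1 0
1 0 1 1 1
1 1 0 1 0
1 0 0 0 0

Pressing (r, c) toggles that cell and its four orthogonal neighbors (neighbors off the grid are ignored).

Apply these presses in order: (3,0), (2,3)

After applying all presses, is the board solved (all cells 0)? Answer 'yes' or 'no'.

Answer: yes

Derivation:
After press 1 at (3,0):
0 0 0 0 0
0 0 0 1 0
0 0 1 1 1
0 0 0 1 0
0 0 0 0 0

After press 2 at (2,3):
0 0 0 0 0
0 0 0 0 0
0 0 0 0 0
0 0 0 0 0
0 0 0 0 0

Lights still on: 0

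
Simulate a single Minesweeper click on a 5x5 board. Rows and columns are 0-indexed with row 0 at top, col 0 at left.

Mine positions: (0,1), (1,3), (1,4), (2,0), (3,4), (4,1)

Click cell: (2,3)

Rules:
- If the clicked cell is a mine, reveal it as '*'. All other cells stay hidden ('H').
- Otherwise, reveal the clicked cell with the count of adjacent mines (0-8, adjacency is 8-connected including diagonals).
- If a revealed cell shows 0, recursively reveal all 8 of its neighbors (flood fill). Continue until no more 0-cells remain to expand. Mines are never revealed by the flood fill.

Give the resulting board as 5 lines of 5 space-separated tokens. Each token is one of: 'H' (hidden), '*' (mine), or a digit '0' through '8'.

H H H H H
H H H H H
H H H 3 H
H H H H H
H H H H H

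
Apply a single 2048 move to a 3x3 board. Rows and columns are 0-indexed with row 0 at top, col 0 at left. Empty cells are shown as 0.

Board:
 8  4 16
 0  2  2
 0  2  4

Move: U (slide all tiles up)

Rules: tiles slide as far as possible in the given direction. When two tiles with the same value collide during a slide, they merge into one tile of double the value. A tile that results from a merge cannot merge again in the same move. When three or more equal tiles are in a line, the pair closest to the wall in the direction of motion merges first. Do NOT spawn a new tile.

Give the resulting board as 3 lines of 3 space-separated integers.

Answer:  8  4 16
 0  4  2
 0  0  4

Derivation:
Slide up:
col 0: [8, 0, 0] -> [8, 0, 0]
col 1: [4, 2, 2] -> [4, 4, 0]
col 2: [16, 2, 4] -> [16, 2, 4]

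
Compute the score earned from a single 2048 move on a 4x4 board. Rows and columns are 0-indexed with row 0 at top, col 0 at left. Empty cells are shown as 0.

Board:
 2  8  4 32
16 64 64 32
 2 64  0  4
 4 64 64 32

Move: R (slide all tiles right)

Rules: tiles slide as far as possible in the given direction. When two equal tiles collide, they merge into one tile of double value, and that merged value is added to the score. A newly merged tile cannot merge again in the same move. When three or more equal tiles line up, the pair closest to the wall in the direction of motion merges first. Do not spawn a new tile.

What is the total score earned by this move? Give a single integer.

Answer: 256

Derivation:
Slide right:
row 0: [2, 8, 4, 32] -> [2, 8, 4, 32]  score +0 (running 0)
row 1: [16, 64, 64, 32] -> [0, 16, 128, 32]  score +128 (running 128)
row 2: [2, 64, 0, 4] -> [0, 2, 64, 4]  score +0 (running 128)
row 3: [4, 64, 64, 32] -> [0, 4, 128, 32]  score +128 (running 256)
Board after move:
  2   8   4  32
  0  16 128  32
  0   2  64   4
  0   4 128  32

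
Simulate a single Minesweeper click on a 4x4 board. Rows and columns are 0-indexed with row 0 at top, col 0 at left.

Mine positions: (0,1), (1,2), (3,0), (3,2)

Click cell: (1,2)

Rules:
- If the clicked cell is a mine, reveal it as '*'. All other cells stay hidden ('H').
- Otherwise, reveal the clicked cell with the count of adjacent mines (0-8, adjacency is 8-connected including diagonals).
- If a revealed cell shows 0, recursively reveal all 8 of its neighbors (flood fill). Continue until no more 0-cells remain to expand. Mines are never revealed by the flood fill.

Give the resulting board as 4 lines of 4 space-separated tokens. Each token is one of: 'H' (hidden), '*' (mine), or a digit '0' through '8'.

H H H H
H H * H
H H H H
H H H H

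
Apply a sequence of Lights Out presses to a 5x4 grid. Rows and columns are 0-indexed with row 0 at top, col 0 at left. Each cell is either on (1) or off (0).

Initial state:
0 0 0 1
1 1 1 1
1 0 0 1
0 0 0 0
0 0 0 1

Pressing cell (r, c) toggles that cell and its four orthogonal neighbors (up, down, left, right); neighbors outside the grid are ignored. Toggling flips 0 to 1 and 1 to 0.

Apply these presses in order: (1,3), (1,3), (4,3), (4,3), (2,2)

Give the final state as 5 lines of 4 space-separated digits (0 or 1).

After press 1 at (1,3):
0 0 0 0
1 1 0 0
1 0 0 0
0 0 0 0
0 0 0 1

After press 2 at (1,3):
0 0 0 1
1 1 1 1
1 0 0 1
0 0 0 0
0 0 0 1

After press 3 at (4,3):
0 0 0 1
1 1 1 1
1 0 0 1
0 0 0 1
0 0 1 0

After press 4 at (4,3):
0 0 0 1
1 1 1 1
1 0 0 1
0 0 0 0
0 0 0 1

After press 5 at (2,2):
0 0 0 1
1 1 0 1
1 1 1 0
0 0 1 0
0 0 0 1

Answer: 0 0 0 1
1 1 0 1
1 1 1 0
0 0 1 0
0 0 0 1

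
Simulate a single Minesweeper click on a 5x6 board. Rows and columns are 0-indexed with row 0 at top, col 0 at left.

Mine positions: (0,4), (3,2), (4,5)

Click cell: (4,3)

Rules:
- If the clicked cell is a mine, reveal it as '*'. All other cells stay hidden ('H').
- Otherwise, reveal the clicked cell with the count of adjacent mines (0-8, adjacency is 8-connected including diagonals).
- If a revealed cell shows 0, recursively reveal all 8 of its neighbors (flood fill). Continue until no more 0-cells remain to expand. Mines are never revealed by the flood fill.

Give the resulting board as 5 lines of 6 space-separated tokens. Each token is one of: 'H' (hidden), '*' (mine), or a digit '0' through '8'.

H H H H H H
H H H H H H
H H H H H H
H H H H H H
H H H 1 H H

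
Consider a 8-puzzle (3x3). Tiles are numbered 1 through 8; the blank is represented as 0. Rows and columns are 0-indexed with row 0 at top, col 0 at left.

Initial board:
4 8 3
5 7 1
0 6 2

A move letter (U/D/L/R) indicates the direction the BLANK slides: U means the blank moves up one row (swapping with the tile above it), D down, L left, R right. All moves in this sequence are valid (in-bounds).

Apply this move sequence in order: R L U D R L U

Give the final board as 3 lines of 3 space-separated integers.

After move 1 (R):
4 8 3
5 7 1
6 0 2

After move 2 (L):
4 8 3
5 7 1
0 6 2

After move 3 (U):
4 8 3
0 7 1
5 6 2

After move 4 (D):
4 8 3
5 7 1
0 6 2

After move 5 (R):
4 8 3
5 7 1
6 0 2

After move 6 (L):
4 8 3
5 7 1
0 6 2

After move 7 (U):
4 8 3
0 7 1
5 6 2

Answer: 4 8 3
0 7 1
5 6 2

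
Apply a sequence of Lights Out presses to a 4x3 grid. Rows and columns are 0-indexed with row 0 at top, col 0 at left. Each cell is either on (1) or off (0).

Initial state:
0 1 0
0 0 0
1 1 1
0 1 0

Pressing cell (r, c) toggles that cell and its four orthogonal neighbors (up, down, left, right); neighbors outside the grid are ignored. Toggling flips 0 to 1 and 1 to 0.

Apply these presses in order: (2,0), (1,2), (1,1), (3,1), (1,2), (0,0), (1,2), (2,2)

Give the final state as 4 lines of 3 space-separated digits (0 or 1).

After press 1 at (2,0):
0 1 0
1 0 0
0 0 1
1 1 0

After press 2 at (1,2):
0 1 1
1 1 1
0 0 0
1 1 0

After press 3 at (1,1):
0 0 1
0 0 0
0 1 0
1 1 0

After press 4 at (3,1):
0 0 1
0 0 0
0 0 0
0 0 1

After press 5 at (1,2):
0 0 0
0 1 1
0 0 1
0 0 1

After press 6 at (0,0):
1 1 0
1 1 1
0 0 1
0 0 1

After press 7 at (1,2):
1 1 1
1 0 0
0 0 0
0 0 1

After press 8 at (2,2):
1 1 1
1 0 1
0 1 1
0 0 0

Answer: 1 1 1
1 0 1
0 1 1
0 0 0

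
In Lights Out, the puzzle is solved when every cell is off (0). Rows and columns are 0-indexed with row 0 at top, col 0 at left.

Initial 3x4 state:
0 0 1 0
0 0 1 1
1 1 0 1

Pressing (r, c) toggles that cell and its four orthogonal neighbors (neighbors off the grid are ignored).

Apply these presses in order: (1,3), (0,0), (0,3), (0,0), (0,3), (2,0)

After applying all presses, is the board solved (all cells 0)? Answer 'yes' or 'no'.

After press 1 at (1,3):
0 0 1 1
0 0 0 0
1 1 0 0

After press 2 at (0,0):
1 1 1 1
1 0 0 0
1 1 0 0

After press 3 at (0,3):
1 1 0 0
1 0 0 1
1 1 0 0

After press 4 at (0,0):
0 0 0 0
0 0 0 1
1 1 0 0

After press 5 at (0,3):
0 0 1 1
0 0 0 0
1 1 0 0

After press 6 at (2,0):
0 0 1 1
1 0 0 0
0 0 0 0

Lights still on: 3

Answer: no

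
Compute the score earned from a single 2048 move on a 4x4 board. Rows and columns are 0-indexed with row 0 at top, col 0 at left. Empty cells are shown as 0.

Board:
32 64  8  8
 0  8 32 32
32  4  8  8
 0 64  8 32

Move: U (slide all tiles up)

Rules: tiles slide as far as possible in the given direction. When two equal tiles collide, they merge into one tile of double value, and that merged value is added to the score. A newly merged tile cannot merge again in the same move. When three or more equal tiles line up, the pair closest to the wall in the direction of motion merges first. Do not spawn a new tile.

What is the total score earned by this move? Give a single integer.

Slide up:
col 0: [32, 0, 32, 0] -> [64, 0, 0, 0]  score +64 (running 64)
col 1: [64, 8, 4, 64] -> [64, 8, 4, 64]  score +0 (running 64)
col 2: [8, 32, 8, 8] -> [8, 32, 16, 0]  score +16 (running 80)
col 3: [8, 32, 8, 32] -> [8, 32, 8, 32]  score +0 (running 80)
Board after move:
64 64  8  8
 0  8 32 32
 0  4 16  8
 0 64  0 32

Answer: 80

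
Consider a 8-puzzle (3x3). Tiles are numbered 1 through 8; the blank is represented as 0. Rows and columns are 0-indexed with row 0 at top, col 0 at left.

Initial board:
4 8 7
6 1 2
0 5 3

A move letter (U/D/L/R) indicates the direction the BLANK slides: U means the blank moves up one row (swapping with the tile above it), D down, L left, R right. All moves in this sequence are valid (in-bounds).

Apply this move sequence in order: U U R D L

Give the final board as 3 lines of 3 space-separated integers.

Answer: 8 1 7
0 4 2
6 5 3

Derivation:
After move 1 (U):
4 8 7
0 1 2
6 5 3

After move 2 (U):
0 8 7
4 1 2
6 5 3

After move 3 (R):
8 0 7
4 1 2
6 5 3

After move 4 (D):
8 1 7
4 0 2
6 5 3

After move 5 (L):
8 1 7
0 4 2
6 5 3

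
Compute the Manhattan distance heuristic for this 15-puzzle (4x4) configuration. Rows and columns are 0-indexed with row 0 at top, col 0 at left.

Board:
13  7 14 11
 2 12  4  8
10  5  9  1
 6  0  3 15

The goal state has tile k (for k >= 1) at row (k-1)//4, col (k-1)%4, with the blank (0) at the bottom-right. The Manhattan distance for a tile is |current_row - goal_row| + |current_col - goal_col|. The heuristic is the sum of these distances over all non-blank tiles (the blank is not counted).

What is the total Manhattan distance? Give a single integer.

Answer: 36

Derivation:
Tile 13: (0,0)->(3,0) = 3
Tile 7: (0,1)->(1,2) = 2
Tile 14: (0,2)->(3,1) = 4
Tile 11: (0,3)->(2,2) = 3
Tile 2: (1,0)->(0,1) = 2
Tile 12: (1,1)->(2,3) = 3
Tile 4: (1,2)->(0,3) = 2
Tile 8: (1,3)->(1,3) = 0
Tile 10: (2,0)->(2,1) = 1
Tile 5: (2,1)->(1,0) = 2
Tile 9: (2,2)->(2,0) = 2
Tile 1: (2,3)->(0,0) = 5
Tile 6: (3,0)->(1,1) = 3
Tile 3: (3,2)->(0,2) = 3
Tile 15: (3,3)->(3,2) = 1
Sum: 3 + 2 + 4 + 3 + 2 + 3 + 2 + 0 + 1 + 2 + 2 + 5 + 3 + 3 + 1 = 36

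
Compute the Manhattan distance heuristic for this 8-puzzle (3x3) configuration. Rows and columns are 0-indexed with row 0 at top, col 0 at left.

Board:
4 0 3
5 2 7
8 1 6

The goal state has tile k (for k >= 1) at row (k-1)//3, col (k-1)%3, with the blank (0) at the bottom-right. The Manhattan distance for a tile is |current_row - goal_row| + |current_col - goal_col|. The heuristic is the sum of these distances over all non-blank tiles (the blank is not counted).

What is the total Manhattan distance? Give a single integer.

Answer: 11

Derivation:
Tile 4: at (0,0), goal (1,0), distance |0-1|+|0-0| = 1
Tile 3: at (0,2), goal (0,2), distance |0-0|+|2-2| = 0
Tile 5: at (1,0), goal (1,1), distance |1-1|+|0-1| = 1
Tile 2: at (1,1), goal (0,1), distance |1-0|+|1-1| = 1
Tile 7: at (1,2), goal (2,0), distance |1-2|+|2-0| = 3
Tile 8: at (2,0), goal (2,1), distance |2-2|+|0-1| = 1
Tile 1: at (2,1), goal (0,0), distance |2-0|+|1-0| = 3
Tile 6: at (2,2), goal (1,2), distance |2-1|+|2-2| = 1
Sum: 1 + 0 + 1 + 1 + 3 + 1 + 3 + 1 = 11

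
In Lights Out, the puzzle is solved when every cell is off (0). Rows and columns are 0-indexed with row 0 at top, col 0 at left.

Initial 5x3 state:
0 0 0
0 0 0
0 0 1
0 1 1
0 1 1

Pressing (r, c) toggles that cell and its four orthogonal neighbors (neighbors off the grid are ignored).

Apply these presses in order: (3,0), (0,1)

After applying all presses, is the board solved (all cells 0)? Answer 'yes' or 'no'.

After press 1 at (3,0):
0 0 0
0 0 0
1 0 1
1 0 1
1 1 1

After press 2 at (0,1):
1 1 1
0 1 0
1 0 1
1 0 1
1 1 1

Lights still on: 11

Answer: no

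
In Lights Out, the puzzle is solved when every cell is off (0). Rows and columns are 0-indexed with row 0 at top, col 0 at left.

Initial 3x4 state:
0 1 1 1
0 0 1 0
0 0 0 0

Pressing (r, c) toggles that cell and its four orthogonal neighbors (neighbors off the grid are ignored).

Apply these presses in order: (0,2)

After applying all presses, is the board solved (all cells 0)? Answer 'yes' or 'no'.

Answer: yes

Derivation:
After press 1 at (0,2):
0 0 0 0
0 0 0 0
0 0 0 0

Lights still on: 0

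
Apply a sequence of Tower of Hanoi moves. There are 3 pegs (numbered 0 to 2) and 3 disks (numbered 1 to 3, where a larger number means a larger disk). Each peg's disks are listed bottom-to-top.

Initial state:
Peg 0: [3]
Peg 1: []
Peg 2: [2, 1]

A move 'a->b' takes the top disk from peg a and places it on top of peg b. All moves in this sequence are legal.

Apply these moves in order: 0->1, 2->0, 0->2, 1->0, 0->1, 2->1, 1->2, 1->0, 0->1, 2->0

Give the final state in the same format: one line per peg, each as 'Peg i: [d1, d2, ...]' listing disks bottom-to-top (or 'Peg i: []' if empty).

After move 1 (0->1):
Peg 0: []
Peg 1: [3]
Peg 2: [2, 1]

After move 2 (2->0):
Peg 0: [1]
Peg 1: [3]
Peg 2: [2]

After move 3 (0->2):
Peg 0: []
Peg 1: [3]
Peg 2: [2, 1]

After move 4 (1->0):
Peg 0: [3]
Peg 1: []
Peg 2: [2, 1]

After move 5 (0->1):
Peg 0: []
Peg 1: [3]
Peg 2: [2, 1]

After move 6 (2->1):
Peg 0: []
Peg 1: [3, 1]
Peg 2: [2]

After move 7 (1->2):
Peg 0: []
Peg 1: [3]
Peg 2: [2, 1]

After move 8 (1->0):
Peg 0: [3]
Peg 1: []
Peg 2: [2, 1]

After move 9 (0->1):
Peg 0: []
Peg 1: [3]
Peg 2: [2, 1]

After move 10 (2->0):
Peg 0: [1]
Peg 1: [3]
Peg 2: [2]

Answer: Peg 0: [1]
Peg 1: [3]
Peg 2: [2]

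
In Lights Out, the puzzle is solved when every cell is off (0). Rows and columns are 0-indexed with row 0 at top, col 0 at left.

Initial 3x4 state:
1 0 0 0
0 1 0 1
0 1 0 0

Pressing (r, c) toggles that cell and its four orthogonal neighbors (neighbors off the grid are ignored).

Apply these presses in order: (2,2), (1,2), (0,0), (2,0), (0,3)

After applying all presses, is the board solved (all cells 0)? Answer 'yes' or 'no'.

Answer: no

Derivation:
After press 1 at (2,2):
1 0 0 0
0 1 1 1
0 0 1 1

After press 2 at (1,2):
1 0 1 0
0 0 0 0
0 0 0 1

After press 3 at (0,0):
0 1 1 0
1 0 0 0
0 0 0 1

After press 4 at (2,0):
0 1 1 0
0 0 0 0
1 1 0 1

After press 5 at (0,3):
0 1 0 1
0 0 0 1
1 1 0 1

Lights still on: 6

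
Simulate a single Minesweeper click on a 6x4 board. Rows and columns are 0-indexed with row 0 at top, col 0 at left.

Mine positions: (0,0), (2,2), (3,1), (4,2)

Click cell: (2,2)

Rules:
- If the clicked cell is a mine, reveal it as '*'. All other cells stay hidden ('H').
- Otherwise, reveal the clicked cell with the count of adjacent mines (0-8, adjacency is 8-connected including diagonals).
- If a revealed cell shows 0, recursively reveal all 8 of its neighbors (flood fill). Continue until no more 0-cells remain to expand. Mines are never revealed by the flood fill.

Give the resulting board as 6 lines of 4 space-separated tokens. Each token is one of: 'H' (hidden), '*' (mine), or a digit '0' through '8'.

H H H H
H H H H
H H * H
H H H H
H H H H
H H H H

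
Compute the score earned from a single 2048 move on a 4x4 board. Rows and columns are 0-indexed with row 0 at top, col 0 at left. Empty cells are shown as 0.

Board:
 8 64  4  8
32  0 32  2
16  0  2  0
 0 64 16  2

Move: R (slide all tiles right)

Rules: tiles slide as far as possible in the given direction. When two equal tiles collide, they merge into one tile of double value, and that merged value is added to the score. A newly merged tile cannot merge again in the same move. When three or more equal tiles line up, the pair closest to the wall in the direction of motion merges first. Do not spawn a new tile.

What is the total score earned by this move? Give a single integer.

Slide right:
row 0: [8, 64, 4, 8] -> [8, 64, 4, 8]  score +0 (running 0)
row 1: [32, 0, 32, 2] -> [0, 0, 64, 2]  score +64 (running 64)
row 2: [16, 0, 2, 0] -> [0, 0, 16, 2]  score +0 (running 64)
row 3: [0, 64, 16, 2] -> [0, 64, 16, 2]  score +0 (running 64)
Board after move:
 8 64  4  8
 0  0 64  2
 0  0 16  2
 0 64 16  2

Answer: 64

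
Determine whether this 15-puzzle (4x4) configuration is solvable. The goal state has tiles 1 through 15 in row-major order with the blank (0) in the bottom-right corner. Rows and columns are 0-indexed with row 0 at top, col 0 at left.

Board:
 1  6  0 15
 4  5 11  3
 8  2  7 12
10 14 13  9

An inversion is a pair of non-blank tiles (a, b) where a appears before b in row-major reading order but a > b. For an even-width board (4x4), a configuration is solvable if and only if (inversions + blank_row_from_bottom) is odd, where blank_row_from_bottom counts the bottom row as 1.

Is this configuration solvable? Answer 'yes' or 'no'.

Inversions: 35
Blank is in row 0 (0-indexed from top), which is row 4 counting from the bottom (bottom = 1).
35 + 4 = 39, which is odd, so the puzzle is solvable.

Answer: yes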